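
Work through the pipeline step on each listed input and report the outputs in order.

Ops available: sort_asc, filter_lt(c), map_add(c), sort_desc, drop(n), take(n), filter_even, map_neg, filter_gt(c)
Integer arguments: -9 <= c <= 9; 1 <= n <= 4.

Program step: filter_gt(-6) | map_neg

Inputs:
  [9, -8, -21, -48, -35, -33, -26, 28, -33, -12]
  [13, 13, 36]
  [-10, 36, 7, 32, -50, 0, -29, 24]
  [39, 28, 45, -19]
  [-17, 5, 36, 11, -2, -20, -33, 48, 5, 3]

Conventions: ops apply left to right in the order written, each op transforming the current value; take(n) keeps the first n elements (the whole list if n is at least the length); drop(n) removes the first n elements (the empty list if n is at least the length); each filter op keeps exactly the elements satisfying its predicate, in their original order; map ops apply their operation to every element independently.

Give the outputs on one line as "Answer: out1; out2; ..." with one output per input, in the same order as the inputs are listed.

Execution, op by op:
  [9, -8, -21, -48, -35, -33, -26, 28, -33, -12] -> [9, 28] -> [-9, -28]
  [13, 13, 36] -> [13, 13, 36] -> [-13, -13, -36]
  [-10, 36, 7, 32, -50, 0, -29, 24] -> [36, 7, 32, 0, 24] -> [-36, -7, -32, 0, -24]
  [39, 28, 45, -19] -> [39, 28, 45] -> [-39, -28, -45]
  [-17, 5, 36, 11, -2, -20, -33, 48, 5, 3] -> [5, 36, 11, -2, 48, 5, 3] -> [-5, -36, -11, 2, -48, -5, -3]

[-9, -28]; [-13, -13, -36]; [-36, -7, -32, 0, -24]; [-39, -28, -45]; [-5, -36, -11, 2, -48, -5, -3]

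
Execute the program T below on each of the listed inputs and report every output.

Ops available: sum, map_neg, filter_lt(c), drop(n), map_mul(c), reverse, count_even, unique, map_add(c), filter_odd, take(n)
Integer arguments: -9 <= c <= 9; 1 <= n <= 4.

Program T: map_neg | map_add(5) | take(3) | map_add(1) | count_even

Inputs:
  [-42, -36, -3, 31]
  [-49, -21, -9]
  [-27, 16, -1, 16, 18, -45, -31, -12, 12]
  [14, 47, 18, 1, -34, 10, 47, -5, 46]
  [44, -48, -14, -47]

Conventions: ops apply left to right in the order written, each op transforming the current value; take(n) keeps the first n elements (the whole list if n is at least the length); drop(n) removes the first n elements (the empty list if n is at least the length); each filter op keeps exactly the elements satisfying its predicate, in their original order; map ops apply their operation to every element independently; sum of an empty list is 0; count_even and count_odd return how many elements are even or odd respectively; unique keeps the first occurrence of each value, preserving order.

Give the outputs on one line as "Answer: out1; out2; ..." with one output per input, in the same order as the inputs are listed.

2; 0; 1; 2; 3

Execution, op by op:
  [-42, -36, -3, 31] -> [42, 36, 3, -31] -> [47, 41, 8, -26] -> [47, 41, 8] -> [48, 42, 9] -> 2
  [-49, -21, -9] -> [49, 21, 9] -> [54, 26, 14] -> [54, 26, 14] -> [55, 27, 15] -> 0
  [-27, 16, -1, 16, 18, -45, -31, -12, 12] -> [27, -16, 1, -16, -18, 45, 31, 12, -12] -> [32, -11, 6, -11, -13, 50, 36, 17, -7] -> [32, -11, 6] -> [33, -10, 7] -> 1
  [14, 47, 18, 1, -34, 10, 47, -5, 46] -> [-14, -47, -18, -1, 34, -10, -47, 5, -46] -> [-9, -42, -13, 4, 39, -5, -42, 10, -41] -> [-9, -42, -13] -> [-8, -41, -12] -> 2
  [44, -48, -14, -47] -> [-44, 48, 14, 47] -> [-39, 53, 19, 52] -> [-39, 53, 19] -> [-38, 54, 20] -> 3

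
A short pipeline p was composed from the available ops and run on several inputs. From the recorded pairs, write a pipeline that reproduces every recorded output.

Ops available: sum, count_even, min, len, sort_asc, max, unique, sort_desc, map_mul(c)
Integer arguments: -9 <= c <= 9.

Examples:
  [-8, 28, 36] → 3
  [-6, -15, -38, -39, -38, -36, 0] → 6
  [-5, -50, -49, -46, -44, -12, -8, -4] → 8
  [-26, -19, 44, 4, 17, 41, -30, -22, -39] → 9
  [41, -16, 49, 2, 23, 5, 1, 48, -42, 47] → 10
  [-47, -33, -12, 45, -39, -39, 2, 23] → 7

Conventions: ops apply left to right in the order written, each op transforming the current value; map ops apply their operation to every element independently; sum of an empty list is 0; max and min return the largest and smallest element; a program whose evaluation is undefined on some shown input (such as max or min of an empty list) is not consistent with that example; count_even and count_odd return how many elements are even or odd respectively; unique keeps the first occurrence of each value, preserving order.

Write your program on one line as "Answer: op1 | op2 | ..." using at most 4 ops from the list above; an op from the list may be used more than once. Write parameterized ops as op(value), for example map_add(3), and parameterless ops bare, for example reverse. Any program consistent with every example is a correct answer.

unique | map_mul(-3) | sort_asc | len

Check, running the answer program on each example:
  [-8, 28, 36] -> [-8, 28, 36] -> [24, -84, -108] -> [-108, -84, 24] -> 3
  [-6, -15, -38, -39, -38, -36, 0] -> [-6, -15, -38, -39, -36, 0] -> [18, 45, 114, 117, 108, 0] -> [0, 18, 45, 108, 114, 117] -> 6
  [-5, -50, -49, -46, -44, -12, -8, -4] -> [-5, -50, -49, -46, -44, -12, -8, -4] -> [15, 150, 147, 138, 132, 36, 24, 12] -> [12, 15, 24, 36, 132, 138, 147, 150] -> 8
  [-26, -19, 44, 4, 17, 41, -30, -22, -39] -> [-26, -19, 44, 4, 17, 41, -30, -22, -39] -> [78, 57, -132, -12, -51, -123, 90, 66, 117] -> [-132, -123, -51, -12, 57, 66, 78, 90, 117] -> 9
  [41, -16, 49, 2, 23, 5, 1, 48, -42, 47] -> [41, -16, 49, 2, 23, 5, 1, 48, -42, 47] -> [-123, 48, -147, -6, -69, -15, -3, -144, 126, -141] -> [-147, -144, -141, -123, -69, -15, -6, -3, 48, 126] -> 10
  [-47, -33, -12, 45, -39, -39, 2, 23] -> [-47, -33, -12, 45, -39, 2, 23] -> [141, 99, 36, -135, 117, -6, -69] -> [-135, -69, -6, 36, 99, 117, 141] -> 7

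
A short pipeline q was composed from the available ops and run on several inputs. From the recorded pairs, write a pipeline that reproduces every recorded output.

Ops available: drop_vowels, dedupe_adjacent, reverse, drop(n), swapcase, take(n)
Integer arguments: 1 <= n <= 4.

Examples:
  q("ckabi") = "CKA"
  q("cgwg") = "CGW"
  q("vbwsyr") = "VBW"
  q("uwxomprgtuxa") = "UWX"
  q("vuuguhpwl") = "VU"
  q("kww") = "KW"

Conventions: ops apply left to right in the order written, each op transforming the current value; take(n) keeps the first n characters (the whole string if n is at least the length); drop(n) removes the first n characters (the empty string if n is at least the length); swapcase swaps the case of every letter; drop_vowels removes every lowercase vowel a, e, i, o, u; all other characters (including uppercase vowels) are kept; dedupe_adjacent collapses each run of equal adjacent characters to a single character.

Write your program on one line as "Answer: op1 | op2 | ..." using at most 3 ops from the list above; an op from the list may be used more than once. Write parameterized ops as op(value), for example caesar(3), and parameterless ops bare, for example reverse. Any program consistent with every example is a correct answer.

take(3) | dedupe_adjacent | swapcase

Check, running the answer program on each example:
  "ckabi" -> "cka" -> "cka" -> "CKA"
  "cgwg" -> "cgw" -> "cgw" -> "CGW"
  "vbwsyr" -> "vbw" -> "vbw" -> "VBW"
  "uwxomprgtuxa" -> "uwx" -> "uwx" -> "UWX"
  "vuuguhpwl" -> "vuu" -> "vu" -> "VU"
  "kww" -> "kww" -> "kw" -> "KW"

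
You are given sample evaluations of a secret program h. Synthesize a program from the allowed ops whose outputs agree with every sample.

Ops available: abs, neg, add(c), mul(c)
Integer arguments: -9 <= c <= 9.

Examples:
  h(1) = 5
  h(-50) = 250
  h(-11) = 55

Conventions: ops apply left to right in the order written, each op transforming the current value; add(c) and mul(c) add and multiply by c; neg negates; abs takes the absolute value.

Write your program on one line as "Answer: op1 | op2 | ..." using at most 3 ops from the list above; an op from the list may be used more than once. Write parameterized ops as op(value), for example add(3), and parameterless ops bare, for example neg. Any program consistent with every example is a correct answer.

abs | neg | mul(-5)

Check, running the answer program on each example:
  1 -> 1 -> -1 -> 5
  -50 -> 50 -> -50 -> 250
  -11 -> 11 -> -11 -> 55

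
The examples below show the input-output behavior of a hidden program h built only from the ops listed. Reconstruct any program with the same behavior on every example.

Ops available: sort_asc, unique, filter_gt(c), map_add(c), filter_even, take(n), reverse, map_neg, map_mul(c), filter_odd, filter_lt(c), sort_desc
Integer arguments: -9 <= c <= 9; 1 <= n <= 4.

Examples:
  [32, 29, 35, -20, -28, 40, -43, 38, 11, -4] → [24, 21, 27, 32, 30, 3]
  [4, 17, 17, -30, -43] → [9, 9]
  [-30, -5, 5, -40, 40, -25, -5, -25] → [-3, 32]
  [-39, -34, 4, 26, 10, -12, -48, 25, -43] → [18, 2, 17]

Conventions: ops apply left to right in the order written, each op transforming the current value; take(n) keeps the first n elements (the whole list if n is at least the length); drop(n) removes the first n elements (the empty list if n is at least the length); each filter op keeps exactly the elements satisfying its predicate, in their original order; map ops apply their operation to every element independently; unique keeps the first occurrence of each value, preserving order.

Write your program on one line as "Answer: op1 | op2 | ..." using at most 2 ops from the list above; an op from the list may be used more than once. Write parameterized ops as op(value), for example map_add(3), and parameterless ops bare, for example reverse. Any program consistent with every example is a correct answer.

map_add(-8) | filter_gt(-4)

Check, running the answer program on each example:
  [32, 29, 35, -20, -28, 40, -43, 38, 11, -4] -> [24, 21, 27, -28, -36, 32, -51, 30, 3, -12] -> [24, 21, 27, 32, 30, 3]
  [4, 17, 17, -30, -43] -> [-4, 9, 9, -38, -51] -> [9, 9]
  [-30, -5, 5, -40, 40, -25, -5, -25] -> [-38, -13, -3, -48, 32, -33, -13, -33] -> [-3, 32]
  [-39, -34, 4, 26, 10, -12, -48, 25, -43] -> [-47, -42, -4, 18, 2, -20, -56, 17, -51] -> [18, 2, 17]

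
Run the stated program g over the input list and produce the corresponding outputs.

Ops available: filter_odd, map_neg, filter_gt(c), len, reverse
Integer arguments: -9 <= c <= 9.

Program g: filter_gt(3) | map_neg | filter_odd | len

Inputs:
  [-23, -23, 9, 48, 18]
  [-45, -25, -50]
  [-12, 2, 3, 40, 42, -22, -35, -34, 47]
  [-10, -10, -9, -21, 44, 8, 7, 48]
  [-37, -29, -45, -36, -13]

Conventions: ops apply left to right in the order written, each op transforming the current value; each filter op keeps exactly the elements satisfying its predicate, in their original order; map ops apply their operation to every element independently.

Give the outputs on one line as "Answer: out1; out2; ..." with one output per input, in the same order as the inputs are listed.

1; 0; 1; 1; 0

Execution, op by op:
  [-23, -23, 9, 48, 18] -> [9, 48, 18] -> [-9, -48, -18] -> [-9] -> 1
  [-45, -25, -50] -> [] -> [] -> [] -> 0
  [-12, 2, 3, 40, 42, -22, -35, -34, 47] -> [40, 42, 47] -> [-40, -42, -47] -> [-47] -> 1
  [-10, -10, -9, -21, 44, 8, 7, 48] -> [44, 8, 7, 48] -> [-44, -8, -7, -48] -> [-7] -> 1
  [-37, -29, -45, -36, -13] -> [] -> [] -> [] -> 0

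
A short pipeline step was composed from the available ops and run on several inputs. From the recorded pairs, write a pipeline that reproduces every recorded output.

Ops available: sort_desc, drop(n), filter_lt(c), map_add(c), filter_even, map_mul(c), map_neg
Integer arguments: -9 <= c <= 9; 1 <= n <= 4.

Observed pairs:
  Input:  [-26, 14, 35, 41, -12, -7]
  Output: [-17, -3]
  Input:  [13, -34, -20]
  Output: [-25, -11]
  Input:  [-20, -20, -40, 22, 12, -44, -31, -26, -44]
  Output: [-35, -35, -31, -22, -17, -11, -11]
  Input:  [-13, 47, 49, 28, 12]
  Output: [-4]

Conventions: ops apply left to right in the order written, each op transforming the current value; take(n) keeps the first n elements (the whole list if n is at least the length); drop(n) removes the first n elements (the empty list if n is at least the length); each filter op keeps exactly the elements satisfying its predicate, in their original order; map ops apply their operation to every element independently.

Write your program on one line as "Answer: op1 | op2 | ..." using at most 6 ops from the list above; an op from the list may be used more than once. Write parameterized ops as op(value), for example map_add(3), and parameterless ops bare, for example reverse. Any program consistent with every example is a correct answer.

map_neg | sort_desc | map_neg | map_add(9) | filter_lt(1)

Check, running the answer program on each example:
  [-26, 14, 35, 41, -12, -7] -> [26, -14, -35, -41, 12, 7] -> [26, 12, 7, -14, -35, -41] -> [-26, -12, -7, 14, 35, 41] -> [-17, -3, 2, 23, 44, 50] -> [-17, -3]
  [13, -34, -20] -> [-13, 34, 20] -> [34, 20, -13] -> [-34, -20, 13] -> [-25, -11, 22] -> [-25, -11]
  [-20, -20, -40, 22, 12, -44, -31, -26, -44] -> [20, 20, 40, -22, -12, 44, 31, 26, 44] -> [44, 44, 40, 31, 26, 20, 20, -12, -22] -> [-44, -44, -40, -31, -26, -20, -20, 12, 22] -> [-35, -35, -31, -22, -17, -11, -11, 21, 31] -> [-35, -35, -31, -22, -17, -11, -11]
  [-13, 47, 49, 28, 12] -> [13, -47, -49, -28, -12] -> [13, -12, -28, -47, -49] -> [-13, 12, 28, 47, 49] -> [-4, 21, 37, 56, 58] -> [-4]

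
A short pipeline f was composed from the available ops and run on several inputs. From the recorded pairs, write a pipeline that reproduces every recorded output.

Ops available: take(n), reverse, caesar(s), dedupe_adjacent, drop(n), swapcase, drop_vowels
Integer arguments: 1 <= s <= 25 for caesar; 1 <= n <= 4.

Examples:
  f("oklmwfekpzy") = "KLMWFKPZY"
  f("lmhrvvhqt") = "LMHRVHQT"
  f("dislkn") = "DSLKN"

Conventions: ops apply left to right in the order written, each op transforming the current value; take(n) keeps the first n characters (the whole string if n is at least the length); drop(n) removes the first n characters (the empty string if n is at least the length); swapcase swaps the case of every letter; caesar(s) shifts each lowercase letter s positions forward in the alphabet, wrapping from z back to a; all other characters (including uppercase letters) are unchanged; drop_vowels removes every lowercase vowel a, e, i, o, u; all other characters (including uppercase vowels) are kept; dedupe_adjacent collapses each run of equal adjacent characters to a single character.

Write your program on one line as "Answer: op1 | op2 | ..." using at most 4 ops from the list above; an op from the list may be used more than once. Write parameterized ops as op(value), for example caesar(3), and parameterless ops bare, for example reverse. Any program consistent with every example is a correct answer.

drop_vowels | dedupe_adjacent | swapcase

Check, running the answer program on each example:
  "oklmwfekpzy" -> "klmwfkpzy" -> "klmwfkpzy" -> "KLMWFKPZY"
  "lmhrvvhqt" -> "lmhrvvhqt" -> "lmhrvhqt" -> "LMHRVHQT"
  "dislkn" -> "dslkn" -> "dslkn" -> "DSLKN"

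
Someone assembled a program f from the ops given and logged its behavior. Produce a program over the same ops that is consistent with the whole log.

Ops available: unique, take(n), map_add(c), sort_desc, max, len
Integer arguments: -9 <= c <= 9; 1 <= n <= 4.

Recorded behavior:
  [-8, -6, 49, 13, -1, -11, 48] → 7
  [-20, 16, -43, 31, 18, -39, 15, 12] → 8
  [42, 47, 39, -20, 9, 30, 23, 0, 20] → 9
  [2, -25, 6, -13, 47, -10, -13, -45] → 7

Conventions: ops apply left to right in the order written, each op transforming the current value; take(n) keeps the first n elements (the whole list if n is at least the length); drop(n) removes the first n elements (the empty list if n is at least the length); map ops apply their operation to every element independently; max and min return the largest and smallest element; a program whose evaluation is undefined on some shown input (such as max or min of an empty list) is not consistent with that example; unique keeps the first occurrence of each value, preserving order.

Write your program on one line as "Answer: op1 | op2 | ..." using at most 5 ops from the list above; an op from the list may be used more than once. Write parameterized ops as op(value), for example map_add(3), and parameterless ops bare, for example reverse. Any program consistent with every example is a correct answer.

map_add(9) | map_add(3) | unique | len

Check, running the answer program on each example:
  [-8, -6, 49, 13, -1, -11, 48] -> [1, 3, 58, 22, 8, -2, 57] -> [4, 6, 61, 25, 11, 1, 60] -> [4, 6, 61, 25, 11, 1, 60] -> 7
  [-20, 16, -43, 31, 18, -39, 15, 12] -> [-11, 25, -34, 40, 27, -30, 24, 21] -> [-8, 28, -31, 43, 30, -27, 27, 24] -> [-8, 28, -31, 43, 30, -27, 27, 24] -> 8
  [42, 47, 39, -20, 9, 30, 23, 0, 20] -> [51, 56, 48, -11, 18, 39, 32, 9, 29] -> [54, 59, 51, -8, 21, 42, 35, 12, 32] -> [54, 59, 51, -8, 21, 42, 35, 12, 32] -> 9
  [2, -25, 6, -13, 47, -10, -13, -45] -> [11, -16, 15, -4, 56, -1, -4, -36] -> [14, -13, 18, -1, 59, 2, -1, -33] -> [14, -13, 18, -1, 59, 2, -33] -> 7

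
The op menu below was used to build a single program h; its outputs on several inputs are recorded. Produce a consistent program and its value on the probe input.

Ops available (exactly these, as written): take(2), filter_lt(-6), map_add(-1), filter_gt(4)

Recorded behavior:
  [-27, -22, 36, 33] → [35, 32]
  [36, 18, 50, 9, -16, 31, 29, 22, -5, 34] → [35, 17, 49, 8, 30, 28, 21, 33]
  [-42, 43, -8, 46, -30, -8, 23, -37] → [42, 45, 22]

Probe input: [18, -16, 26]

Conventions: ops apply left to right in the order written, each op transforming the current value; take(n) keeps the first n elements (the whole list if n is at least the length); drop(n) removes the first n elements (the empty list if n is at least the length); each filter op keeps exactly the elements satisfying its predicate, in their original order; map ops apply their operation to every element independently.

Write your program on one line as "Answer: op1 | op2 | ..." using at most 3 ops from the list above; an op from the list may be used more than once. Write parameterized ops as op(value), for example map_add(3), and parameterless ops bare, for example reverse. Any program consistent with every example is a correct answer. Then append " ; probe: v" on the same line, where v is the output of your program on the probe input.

map_add(-1) | filter_gt(4) ; probe: [17, 25]

Check, running the answer program on each example:
  [-27, -22, 36, 33] -> [-28, -23, 35, 32] -> [35, 32]
  [36, 18, 50, 9, -16, 31, 29, 22, -5, 34] -> [35, 17, 49, 8, -17, 30, 28, 21, -6, 33] -> [35, 17, 49, 8, 30, 28, 21, 33]
  [-42, 43, -8, 46, -30, -8, 23, -37] -> [-43, 42, -9, 45, -31, -9, 22, -38] -> [42, 45, 22]
  probe: [18, -16, 26] -> [17, -17, 25] -> [17, 25]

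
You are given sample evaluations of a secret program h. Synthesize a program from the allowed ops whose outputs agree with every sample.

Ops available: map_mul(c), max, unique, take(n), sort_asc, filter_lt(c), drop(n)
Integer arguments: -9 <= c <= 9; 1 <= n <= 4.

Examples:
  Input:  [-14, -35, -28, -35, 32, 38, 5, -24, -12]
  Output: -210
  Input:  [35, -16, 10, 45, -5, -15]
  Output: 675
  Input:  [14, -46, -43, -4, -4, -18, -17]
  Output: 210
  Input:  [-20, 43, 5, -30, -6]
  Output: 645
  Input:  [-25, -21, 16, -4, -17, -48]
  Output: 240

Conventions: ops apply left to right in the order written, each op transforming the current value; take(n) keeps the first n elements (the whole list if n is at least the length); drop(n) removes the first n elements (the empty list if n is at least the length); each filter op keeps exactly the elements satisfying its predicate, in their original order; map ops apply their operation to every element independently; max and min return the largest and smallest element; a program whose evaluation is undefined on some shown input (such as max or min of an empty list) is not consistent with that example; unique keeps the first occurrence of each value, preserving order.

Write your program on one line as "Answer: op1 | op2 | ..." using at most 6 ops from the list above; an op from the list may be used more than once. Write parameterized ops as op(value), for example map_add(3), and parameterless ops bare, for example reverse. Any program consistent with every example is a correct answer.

take(4) | map_mul(5) | map_mul(-1) | map_mul(-3) | max

Check, running the answer program on each example:
  [-14, -35, -28, -35, 32, 38, 5, -24, -12] -> [-14, -35, -28, -35] -> [-70, -175, -140, -175] -> [70, 175, 140, 175] -> [-210, -525, -420, -525] -> -210
  [35, -16, 10, 45, -5, -15] -> [35, -16, 10, 45] -> [175, -80, 50, 225] -> [-175, 80, -50, -225] -> [525, -240, 150, 675] -> 675
  [14, -46, -43, -4, -4, -18, -17] -> [14, -46, -43, -4] -> [70, -230, -215, -20] -> [-70, 230, 215, 20] -> [210, -690, -645, -60] -> 210
  [-20, 43, 5, -30, -6] -> [-20, 43, 5, -30] -> [-100, 215, 25, -150] -> [100, -215, -25, 150] -> [-300, 645, 75, -450] -> 645
  [-25, -21, 16, -4, -17, -48] -> [-25, -21, 16, -4] -> [-125, -105, 80, -20] -> [125, 105, -80, 20] -> [-375, -315, 240, -60] -> 240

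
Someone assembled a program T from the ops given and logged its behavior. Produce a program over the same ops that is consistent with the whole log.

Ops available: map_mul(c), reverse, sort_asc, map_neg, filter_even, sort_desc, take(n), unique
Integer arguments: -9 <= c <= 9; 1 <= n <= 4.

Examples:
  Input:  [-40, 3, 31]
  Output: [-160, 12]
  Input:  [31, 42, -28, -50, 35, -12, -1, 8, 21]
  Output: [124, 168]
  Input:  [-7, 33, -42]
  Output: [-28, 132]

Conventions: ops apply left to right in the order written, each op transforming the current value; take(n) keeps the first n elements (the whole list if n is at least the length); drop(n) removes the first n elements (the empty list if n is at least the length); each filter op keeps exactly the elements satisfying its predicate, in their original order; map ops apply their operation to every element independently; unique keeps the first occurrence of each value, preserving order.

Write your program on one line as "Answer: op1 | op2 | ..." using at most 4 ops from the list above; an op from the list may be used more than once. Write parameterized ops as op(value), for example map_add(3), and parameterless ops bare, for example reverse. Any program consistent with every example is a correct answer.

map_neg | take(2) | map_neg | map_mul(4)

Check, running the answer program on each example:
  [-40, 3, 31] -> [40, -3, -31] -> [40, -3] -> [-40, 3] -> [-160, 12]
  [31, 42, -28, -50, 35, -12, -1, 8, 21] -> [-31, -42, 28, 50, -35, 12, 1, -8, -21] -> [-31, -42] -> [31, 42] -> [124, 168]
  [-7, 33, -42] -> [7, -33, 42] -> [7, -33] -> [-7, 33] -> [-28, 132]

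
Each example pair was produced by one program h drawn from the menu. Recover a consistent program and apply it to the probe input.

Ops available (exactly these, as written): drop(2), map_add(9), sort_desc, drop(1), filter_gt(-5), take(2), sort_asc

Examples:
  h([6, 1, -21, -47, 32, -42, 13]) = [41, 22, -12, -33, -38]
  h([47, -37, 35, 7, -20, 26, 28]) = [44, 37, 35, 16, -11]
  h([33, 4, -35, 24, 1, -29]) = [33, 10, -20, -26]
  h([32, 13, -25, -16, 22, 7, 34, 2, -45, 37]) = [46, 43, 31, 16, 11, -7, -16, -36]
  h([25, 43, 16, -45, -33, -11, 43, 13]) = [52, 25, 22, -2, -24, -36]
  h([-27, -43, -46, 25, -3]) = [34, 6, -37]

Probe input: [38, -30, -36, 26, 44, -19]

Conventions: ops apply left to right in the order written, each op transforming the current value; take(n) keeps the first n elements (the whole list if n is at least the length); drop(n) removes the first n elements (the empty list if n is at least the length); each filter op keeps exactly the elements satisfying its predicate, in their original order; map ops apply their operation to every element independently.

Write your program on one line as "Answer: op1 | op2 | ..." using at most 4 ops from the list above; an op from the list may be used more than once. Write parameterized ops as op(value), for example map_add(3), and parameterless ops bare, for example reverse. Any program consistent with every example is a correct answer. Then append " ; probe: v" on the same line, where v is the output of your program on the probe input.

drop(2) | sort_desc | map_add(9) ; probe: [53, 35, -10, -27]

Check, running the answer program on each example:
  [6, 1, -21, -47, 32, -42, 13] -> [-21, -47, 32, -42, 13] -> [32, 13, -21, -42, -47] -> [41, 22, -12, -33, -38]
  [47, -37, 35, 7, -20, 26, 28] -> [35, 7, -20, 26, 28] -> [35, 28, 26, 7, -20] -> [44, 37, 35, 16, -11]
  [33, 4, -35, 24, 1, -29] -> [-35, 24, 1, -29] -> [24, 1, -29, -35] -> [33, 10, -20, -26]
  [32, 13, -25, -16, 22, 7, 34, 2, -45, 37] -> [-25, -16, 22, 7, 34, 2, -45, 37] -> [37, 34, 22, 7, 2, -16, -25, -45] -> [46, 43, 31, 16, 11, -7, -16, -36]
  [25, 43, 16, -45, -33, -11, 43, 13] -> [16, -45, -33, -11, 43, 13] -> [43, 16, 13, -11, -33, -45] -> [52, 25, 22, -2, -24, -36]
  [-27, -43, -46, 25, -3] -> [-46, 25, -3] -> [25, -3, -46] -> [34, 6, -37]
  probe: [38, -30, -36, 26, 44, -19] -> [-36, 26, 44, -19] -> [44, 26, -19, -36] -> [53, 35, -10, -27]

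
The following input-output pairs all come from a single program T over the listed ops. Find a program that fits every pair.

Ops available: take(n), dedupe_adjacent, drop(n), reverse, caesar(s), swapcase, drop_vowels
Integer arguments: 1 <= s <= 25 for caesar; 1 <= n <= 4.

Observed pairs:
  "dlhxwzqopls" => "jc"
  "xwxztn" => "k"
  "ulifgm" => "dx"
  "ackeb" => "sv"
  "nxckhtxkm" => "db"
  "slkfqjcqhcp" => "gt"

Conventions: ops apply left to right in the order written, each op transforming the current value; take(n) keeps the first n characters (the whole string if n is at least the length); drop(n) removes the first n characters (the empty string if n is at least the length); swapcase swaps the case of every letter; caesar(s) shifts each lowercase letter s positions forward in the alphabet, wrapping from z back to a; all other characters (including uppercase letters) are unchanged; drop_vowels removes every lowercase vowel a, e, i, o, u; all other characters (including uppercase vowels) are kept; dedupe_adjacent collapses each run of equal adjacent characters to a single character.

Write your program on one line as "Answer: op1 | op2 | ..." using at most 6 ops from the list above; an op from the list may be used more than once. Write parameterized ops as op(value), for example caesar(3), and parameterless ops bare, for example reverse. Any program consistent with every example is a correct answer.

drop(1) | reverse | caesar(17) | take(2) | drop_vowels

Check, running the answer program on each example:
  "dlhxwzqopls" -> "lhxwzqopls" -> "slpoqzwxhl" -> "jcgfhqnoyc" -> "jc" -> "jc"
  "xwxztn" -> "wxztn" -> "ntzxw" -> "ekqon" -> "ek" -> "k"
  "ulifgm" -> "lifgm" -> "mgfil" -> "dxwzc" -> "dx" -> "dx"
  "ackeb" -> "ckeb" -> "bekc" -> "svbt" -> "sv" -> "sv"
  "nxckhtxkm" -> "xckhtxkm" -> "mkxthkcx" -> "dbokybto" -> "db" -> "db"
  "slkfqjcqhcp" -> "lkfqjcqhcp" -> "pchqcjqfkl" -> "gtyhtahwbc" -> "gt" -> "gt"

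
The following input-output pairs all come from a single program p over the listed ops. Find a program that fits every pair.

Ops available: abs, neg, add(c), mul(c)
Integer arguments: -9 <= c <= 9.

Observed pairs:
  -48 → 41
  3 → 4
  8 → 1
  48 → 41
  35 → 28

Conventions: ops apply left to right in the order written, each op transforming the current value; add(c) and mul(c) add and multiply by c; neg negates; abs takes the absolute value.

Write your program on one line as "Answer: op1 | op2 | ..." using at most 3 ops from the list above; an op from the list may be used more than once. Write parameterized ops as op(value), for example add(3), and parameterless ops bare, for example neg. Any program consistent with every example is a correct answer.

abs | add(-7) | abs

Check, running the answer program on each example:
  -48 -> 48 -> 41 -> 41
  3 -> 3 -> -4 -> 4
  8 -> 8 -> 1 -> 1
  48 -> 48 -> 41 -> 41
  35 -> 35 -> 28 -> 28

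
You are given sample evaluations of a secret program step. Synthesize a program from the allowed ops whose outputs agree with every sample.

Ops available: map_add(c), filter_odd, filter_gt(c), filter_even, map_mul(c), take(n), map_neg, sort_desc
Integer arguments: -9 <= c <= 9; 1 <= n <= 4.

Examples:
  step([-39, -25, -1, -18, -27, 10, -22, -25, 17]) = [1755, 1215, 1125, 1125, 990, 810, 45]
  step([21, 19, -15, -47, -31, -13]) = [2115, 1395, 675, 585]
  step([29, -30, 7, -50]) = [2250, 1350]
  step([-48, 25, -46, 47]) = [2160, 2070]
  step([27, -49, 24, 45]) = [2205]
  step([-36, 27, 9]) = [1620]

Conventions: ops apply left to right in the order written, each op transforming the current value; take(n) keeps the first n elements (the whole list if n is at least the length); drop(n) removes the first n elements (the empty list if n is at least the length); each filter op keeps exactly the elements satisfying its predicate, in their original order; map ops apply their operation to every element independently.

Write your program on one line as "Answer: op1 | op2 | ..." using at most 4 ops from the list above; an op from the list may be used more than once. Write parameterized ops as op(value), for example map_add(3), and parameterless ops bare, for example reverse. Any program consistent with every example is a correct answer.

map_mul(-9) | map_mul(5) | filter_gt(-2) | sort_desc

Check, running the answer program on each example:
  [-39, -25, -1, -18, -27, 10, -22, -25, 17] -> [351, 225, 9, 162, 243, -90, 198, 225, -153] -> [1755, 1125, 45, 810, 1215, -450, 990, 1125, -765] -> [1755, 1125, 45, 810, 1215, 990, 1125] -> [1755, 1215, 1125, 1125, 990, 810, 45]
  [21, 19, -15, -47, -31, -13] -> [-189, -171, 135, 423, 279, 117] -> [-945, -855, 675, 2115, 1395, 585] -> [675, 2115, 1395, 585] -> [2115, 1395, 675, 585]
  [29, -30, 7, -50] -> [-261, 270, -63, 450] -> [-1305, 1350, -315, 2250] -> [1350, 2250] -> [2250, 1350]
  [-48, 25, -46, 47] -> [432, -225, 414, -423] -> [2160, -1125, 2070, -2115] -> [2160, 2070] -> [2160, 2070]
  [27, -49, 24, 45] -> [-243, 441, -216, -405] -> [-1215, 2205, -1080, -2025] -> [2205] -> [2205]
  [-36, 27, 9] -> [324, -243, -81] -> [1620, -1215, -405] -> [1620] -> [1620]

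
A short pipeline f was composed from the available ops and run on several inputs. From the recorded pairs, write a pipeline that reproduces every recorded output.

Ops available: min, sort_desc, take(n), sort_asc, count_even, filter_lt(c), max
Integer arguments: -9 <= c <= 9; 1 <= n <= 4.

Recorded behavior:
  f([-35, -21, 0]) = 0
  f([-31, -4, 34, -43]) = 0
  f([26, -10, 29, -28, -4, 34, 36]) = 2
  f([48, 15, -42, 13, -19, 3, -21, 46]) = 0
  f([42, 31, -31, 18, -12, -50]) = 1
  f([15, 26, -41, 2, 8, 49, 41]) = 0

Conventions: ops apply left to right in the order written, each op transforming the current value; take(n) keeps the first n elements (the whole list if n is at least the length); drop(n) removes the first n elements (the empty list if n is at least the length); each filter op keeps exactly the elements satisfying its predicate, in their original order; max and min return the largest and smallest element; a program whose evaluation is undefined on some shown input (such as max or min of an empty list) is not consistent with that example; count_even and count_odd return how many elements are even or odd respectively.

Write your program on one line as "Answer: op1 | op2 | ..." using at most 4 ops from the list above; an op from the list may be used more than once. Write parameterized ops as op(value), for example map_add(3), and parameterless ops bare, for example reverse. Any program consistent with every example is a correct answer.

filter_lt(-9) | sort_desc | take(2) | count_even

Check, running the answer program on each example:
  [-35, -21, 0] -> [-35, -21] -> [-21, -35] -> [-21, -35] -> 0
  [-31, -4, 34, -43] -> [-31, -43] -> [-31, -43] -> [-31, -43] -> 0
  [26, -10, 29, -28, -4, 34, 36] -> [-10, -28] -> [-10, -28] -> [-10, -28] -> 2
  [48, 15, -42, 13, -19, 3, -21, 46] -> [-42, -19, -21] -> [-19, -21, -42] -> [-19, -21] -> 0
  [42, 31, -31, 18, -12, -50] -> [-31, -12, -50] -> [-12, -31, -50] -> [-12, -31] -> 1
  [15, 26, -41, 2, 8, 49, 41] -> [-41] -> [-41] -> [-41] -> 0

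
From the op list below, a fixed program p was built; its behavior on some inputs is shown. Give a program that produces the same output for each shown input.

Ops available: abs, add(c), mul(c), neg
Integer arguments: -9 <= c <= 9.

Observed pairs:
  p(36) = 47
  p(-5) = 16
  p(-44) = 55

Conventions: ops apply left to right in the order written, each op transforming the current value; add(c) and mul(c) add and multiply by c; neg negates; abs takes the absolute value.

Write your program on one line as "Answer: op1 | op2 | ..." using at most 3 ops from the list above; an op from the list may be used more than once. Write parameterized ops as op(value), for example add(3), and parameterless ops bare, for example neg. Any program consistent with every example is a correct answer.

abs | add(2) | add(9)

Check, running the answer program on each example:
  36 -> 36 -> 38 -> 47
  -5 -> 5 -> 7 -> 16
  -44 -> 44 -> 46 -> 55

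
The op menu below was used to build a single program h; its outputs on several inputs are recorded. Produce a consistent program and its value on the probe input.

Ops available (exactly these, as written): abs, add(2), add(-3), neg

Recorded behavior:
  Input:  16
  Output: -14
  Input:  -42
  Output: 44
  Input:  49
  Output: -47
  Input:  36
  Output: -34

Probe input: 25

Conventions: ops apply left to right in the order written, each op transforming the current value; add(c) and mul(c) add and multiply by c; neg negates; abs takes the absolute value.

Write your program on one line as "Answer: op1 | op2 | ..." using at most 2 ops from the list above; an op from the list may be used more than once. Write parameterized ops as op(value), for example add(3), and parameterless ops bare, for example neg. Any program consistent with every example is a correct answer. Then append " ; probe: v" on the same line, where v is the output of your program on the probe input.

neg | add(2) ; probe: -23

Check, running the answer program on each example:
  16 -> -16 -> -14
  -42 -> 42 -> 44
  49 -> -49 -> -47
  36 -> -36 -> -34
  probe: 25 -> -25 -> -23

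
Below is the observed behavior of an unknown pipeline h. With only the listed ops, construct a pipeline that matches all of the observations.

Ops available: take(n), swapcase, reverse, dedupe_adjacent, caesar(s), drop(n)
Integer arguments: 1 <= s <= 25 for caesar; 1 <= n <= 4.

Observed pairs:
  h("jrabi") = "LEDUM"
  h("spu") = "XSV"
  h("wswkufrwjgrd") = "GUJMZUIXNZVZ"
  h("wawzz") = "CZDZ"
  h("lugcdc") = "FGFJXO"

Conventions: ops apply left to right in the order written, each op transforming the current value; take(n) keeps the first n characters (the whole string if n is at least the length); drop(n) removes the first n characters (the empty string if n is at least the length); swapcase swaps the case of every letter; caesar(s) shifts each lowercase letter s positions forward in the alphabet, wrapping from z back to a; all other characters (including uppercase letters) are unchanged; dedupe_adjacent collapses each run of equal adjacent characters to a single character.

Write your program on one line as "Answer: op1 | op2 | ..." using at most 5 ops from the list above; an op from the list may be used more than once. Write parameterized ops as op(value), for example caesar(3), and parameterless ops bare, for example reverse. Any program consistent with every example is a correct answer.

reverse | caesar(3) | swapcase | dedupe_adjacent

Check, running the answer program on each example:
  "jrabi" -> "ibarj" -> "ledum" -> "LEDUM" -> "LEDUM"
  "spu" -> "ups" -> "xsv" -> "XSV" -> "XSV"
  "wswkufrwjgrd" -> "drgjwrfukwsw" -> "gujmzuixnzvz" -> "GUJMZUIXNZVZ" -> "GUJMZUIXNZVZ"
  "wawzz" -> "zzwaw" -> "cczdz" -> "CCZDZ" -> "CZDZ"
  "lugcdc" -> "cdcgul" -> "fgfjxo" -> "FGFJXO" -> "FGFJXO"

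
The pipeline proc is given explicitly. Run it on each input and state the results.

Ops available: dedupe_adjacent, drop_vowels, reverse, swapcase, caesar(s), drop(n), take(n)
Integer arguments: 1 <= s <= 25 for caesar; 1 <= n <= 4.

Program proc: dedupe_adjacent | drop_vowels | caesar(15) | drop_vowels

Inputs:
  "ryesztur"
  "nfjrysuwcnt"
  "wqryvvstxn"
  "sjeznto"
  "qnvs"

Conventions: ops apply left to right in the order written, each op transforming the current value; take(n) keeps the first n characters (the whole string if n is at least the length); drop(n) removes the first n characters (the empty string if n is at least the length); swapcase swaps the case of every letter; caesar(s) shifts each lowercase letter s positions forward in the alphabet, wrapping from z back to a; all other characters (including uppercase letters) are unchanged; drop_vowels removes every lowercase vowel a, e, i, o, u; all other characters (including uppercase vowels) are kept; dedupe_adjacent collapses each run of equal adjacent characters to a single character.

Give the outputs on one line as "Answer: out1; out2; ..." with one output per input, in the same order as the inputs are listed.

Execution, op by op:
  "ryesztur" -> "ryesztur" -> "rysztr" -> "gnhoig" -> "gnhg"
  "nfjrysuwcnt" -> "nfjrysuwcnt" -> "nfjryswcnt" -> "cuygnhlrci" -> "cygnhlrc"
  "wqryvvstxn" -> "wqryvstxn" -> "wqryvstxn" -> "lfgnkhimc" -> "lfgnkhmc"
  "sjeznto" -> "sjeznto" -> "sjznt" -> "hyoci" -> "hyc"
  "qnvs" -> "qnvs" -> "qnvs" -> "fckh" -> "fckh"

"gnhg"; "cygnhlrc"; "lfgnkhmc"; "hyc"; "fckh"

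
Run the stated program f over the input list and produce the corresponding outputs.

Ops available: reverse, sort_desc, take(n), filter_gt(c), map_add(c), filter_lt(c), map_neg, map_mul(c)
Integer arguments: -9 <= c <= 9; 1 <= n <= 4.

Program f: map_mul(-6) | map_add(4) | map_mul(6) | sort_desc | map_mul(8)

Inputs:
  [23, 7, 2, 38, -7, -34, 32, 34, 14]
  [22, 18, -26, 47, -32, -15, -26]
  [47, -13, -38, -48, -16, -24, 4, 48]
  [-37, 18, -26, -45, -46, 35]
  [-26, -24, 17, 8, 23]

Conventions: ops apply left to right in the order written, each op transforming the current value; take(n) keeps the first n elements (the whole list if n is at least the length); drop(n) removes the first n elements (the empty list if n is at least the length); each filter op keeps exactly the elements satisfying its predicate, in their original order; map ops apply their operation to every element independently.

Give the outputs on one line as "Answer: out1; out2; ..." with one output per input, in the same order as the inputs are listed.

[9984, 2208, -384, -1824, -3840, -6432, -9024, -9600, -10752]; [9408, 7680, 7680, 4512, -4992, -6144, -13344]; [14016, 11136, 7104, 4800, 3936, -960, -13344, -13632]; [13440, 13152, 10848, 7680, -4992, -9888]; [7680, 7104, -2112, -4704, -6432]

Execution, op by op:
  [23, 7, 2, 38, -7, -34, 32, 34, 14] -> [-138, -42, -12, -228, 42, 204, -192, -204, -84] -> [-134, -38, -8, -224, 46, 208, -188, -200, -80] -> [-804, -228, -48, -1344, 276, 1248, -1128, -1200, -480] -> [1248, 276, -48, -228, -480, -804, -1128, -1200, -1344] -> [9984, 2208, -384, -1824, -3840, -6432, -9024, -9600, -10752]
  [22, 18, -26, 47, -32, -15, -26] -> [-132, -108, 156, -282, 192, 90, 156] -> [-128, -104, 160, -278, 196, 94, 160] -> [-768, -624, 960, -1668, 1176, 564, 960] -> [1176, 960, 960, 564, -624, -768, -1668] -> [9408, 7680, 7680, 4512, -4992, -6144, -13344]
  [47, -13, -38, -48, -16, -24, 4, 48] -> [-282, 78, 228, 288, 96, 144, -24, -288] -> [-278, 82, 232, 292, 100, 148, -20, -284] -> [-1668, 492, 1392, 1752, 600, 888, -120, -1704] -> [1752, 1392, 888, 600, 492, -120, -1668, -1704] -> [14016, 11136, 7104, 4800, 3936, -960, -13344, -13632]
  [-37, 18, -26, -45, -46, 35] -> [222, -108, 156, 270, 276, -210] -> [226, -104, 160, 274, 280, -206] -> [1356, -624, 960, 1644, 1680, -1236] -> [1680, 1644, 1356, 960, -624, -1236] -> [13440, 13152, 10848, 7680, -4992, -9888]
  [-26, -24, 17, 8, 23] -> [156, 144, -102, -48, -138] -> [160, 148, -98, -44, -134] -> [960, 888, -588, -264, -804] -> [960, 888, -264, -588, -804] -> [7680, 7104, -2112, -4704, -6432]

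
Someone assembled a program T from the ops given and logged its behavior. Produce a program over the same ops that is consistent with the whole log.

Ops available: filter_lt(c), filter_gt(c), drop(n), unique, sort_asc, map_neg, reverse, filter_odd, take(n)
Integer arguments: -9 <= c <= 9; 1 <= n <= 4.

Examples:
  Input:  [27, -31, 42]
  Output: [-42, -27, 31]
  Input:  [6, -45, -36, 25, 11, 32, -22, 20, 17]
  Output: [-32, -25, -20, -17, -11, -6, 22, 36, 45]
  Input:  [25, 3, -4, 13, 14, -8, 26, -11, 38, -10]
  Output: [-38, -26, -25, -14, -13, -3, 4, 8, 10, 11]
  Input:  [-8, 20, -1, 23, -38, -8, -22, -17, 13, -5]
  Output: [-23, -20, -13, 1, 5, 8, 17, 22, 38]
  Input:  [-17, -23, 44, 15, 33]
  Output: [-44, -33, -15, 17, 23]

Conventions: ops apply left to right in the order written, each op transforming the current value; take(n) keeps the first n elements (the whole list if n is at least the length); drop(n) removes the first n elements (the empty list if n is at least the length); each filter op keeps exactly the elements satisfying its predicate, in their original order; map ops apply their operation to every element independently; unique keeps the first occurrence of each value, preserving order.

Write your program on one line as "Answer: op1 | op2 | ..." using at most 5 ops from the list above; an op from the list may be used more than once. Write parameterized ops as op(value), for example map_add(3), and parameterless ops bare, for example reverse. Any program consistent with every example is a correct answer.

sort_asc | unique | map_neg | reverse

Check, running the answer program on each example:
  [27, -31, 42] -> [-31, 27, 42] -> [-31, 27, 42] -> [31, -27, -42] -> [-42, -27, 31]
  [6, -45, -36, 25, 11, 32, -22, 20, 17] -> [-45, -36, -22, 6, 11, 17, 20, 25, 32] -> [-45, -36, -22, 6, 11, 17, 20, 25, 32] -> [45, 36, 22, -6, -11, -17, -20, -25, -32] -> [-32, -25, -20, -17, -11, -6, 22, 36, 45]
  [25, 3, -4, 13, 14, -8, 26, -11, 38, -10] -> [-11, -10, -8, -4, 3, 13, 14, 25, 26, 38] -> [-11, -10, -8, -4, 3, 13, 14, 25, 26, 38] -> [11, 10, 8, 4, -3, -13, -14, -25, -26, -38] -> [-38, -26, -25, -14, -13, -3, 4, 8, 10, 11]
  [-8, 20, -1, 23, -38, -8, -22, -17, 13, -5] -> [-38, -22, -17, -8, -8, -5, -1, 13, 20, 23] -> [-38, -22, -17, -8, -5, -1, 13, 20, 23] -> [38, 22, 17, 8, 5, 1, -13, -20, -23] -> [-23, -20, -13, 1, 5, 8, 17, 22, 38]
  [-17, -23, 44, 15, 33] -> [-23, -17, 15, 33, 44] -> [-23, -17, 15, 33, 44] -> [23, 17, -15, -33, -44] -> [-44, -33, -15, 17, 23]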